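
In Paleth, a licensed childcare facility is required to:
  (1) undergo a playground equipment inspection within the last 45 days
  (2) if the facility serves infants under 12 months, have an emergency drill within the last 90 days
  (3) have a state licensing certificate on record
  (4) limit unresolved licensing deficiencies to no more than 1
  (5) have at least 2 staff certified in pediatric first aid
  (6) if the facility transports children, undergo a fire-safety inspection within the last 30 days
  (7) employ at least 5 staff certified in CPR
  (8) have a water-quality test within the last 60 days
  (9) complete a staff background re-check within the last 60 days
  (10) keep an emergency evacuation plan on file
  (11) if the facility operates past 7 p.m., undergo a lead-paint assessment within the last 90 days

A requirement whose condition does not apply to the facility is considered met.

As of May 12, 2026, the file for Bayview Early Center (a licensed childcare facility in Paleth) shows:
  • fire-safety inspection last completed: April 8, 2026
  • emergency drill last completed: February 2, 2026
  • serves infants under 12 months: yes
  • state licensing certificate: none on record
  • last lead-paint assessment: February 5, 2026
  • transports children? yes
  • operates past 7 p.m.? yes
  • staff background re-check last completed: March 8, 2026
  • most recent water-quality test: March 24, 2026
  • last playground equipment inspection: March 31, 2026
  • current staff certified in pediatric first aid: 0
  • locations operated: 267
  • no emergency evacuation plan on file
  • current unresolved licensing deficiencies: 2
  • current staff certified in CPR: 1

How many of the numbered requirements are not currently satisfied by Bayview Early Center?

9

1. playground equipment inspection 42 days ago vs limit 45 → met
2. condition 'serves infants under 12 months' holds; emergency drill 99 days ago vs limit 90 → not met
3. state licensing certificate absent → not met
4. unresolved licensing deficiencies 2 > 1 → not met
5. staff certified in pediatric first aid 0 < 2 → not met
6. condition 'transports children' holds; fire-safety inspection 34 days ago vs limit 30 → not met
7. staff certified in CPR 1 < 5 → not met
8. water-quality test 49 days ago vs limit 60 → met
9. staff background re-check 65 days ago vs limit 60 → not met
10. emergency evacuation plan absent → not met
11. condition 'operates past 7 p.m.' holds; lead-paint assessment 96 days ago vs limit 90 → not met
Not met: 9 of 11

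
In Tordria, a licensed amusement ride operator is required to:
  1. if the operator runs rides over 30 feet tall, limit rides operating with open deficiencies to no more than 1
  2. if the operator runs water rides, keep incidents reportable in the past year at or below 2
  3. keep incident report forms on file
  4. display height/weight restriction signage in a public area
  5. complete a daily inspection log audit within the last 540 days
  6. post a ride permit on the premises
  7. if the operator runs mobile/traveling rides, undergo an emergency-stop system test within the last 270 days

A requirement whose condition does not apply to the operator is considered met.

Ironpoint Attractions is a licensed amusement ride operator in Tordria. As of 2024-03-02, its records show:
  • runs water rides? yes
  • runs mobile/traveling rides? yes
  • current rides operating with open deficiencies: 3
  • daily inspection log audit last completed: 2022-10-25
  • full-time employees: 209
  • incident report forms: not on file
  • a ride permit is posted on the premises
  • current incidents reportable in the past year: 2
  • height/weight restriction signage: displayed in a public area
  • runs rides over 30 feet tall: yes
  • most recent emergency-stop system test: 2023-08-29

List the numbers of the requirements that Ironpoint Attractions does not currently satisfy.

1. condition 'runs rides over 30 feet tall' holds; rides operating with open deficiencies 3 > 1 → not met
2. condition 'runs water rides' holds; incidents reportable in the past year 2 ≤ 2 → met
3. incident report forms absent → not met
4. height/weight restriction signage present → met
5. daily inspection log audit 494 days ago vs limit 540 → met
6. ride permit present → met
7. condition 'runs mobile/traveling rides' holds; emergency-stop system test 186 days ago vs limit 270 → met
Not met: 1, 3

1, 3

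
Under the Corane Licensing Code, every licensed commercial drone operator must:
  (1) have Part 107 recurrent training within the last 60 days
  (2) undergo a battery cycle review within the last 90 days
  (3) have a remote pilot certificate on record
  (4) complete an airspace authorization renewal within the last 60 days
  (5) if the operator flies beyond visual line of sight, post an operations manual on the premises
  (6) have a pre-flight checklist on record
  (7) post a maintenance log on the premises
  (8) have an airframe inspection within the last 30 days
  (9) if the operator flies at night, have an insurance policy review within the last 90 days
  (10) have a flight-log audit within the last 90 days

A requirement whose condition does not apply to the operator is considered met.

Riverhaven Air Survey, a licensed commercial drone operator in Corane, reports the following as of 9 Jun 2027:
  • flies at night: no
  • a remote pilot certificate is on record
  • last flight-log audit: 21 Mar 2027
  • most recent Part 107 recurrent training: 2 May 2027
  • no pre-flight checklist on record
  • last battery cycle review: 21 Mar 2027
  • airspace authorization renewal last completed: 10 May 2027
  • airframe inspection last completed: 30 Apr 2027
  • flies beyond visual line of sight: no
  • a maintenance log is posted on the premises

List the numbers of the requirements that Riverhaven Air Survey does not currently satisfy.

1. Part 107 recurrent training 38 days ago vs limit 60 → met
2. battery cycle review 80 days ago vs limit 90 → met
3. remote pilot certificate present → met
4. airspace authorization renewal 30 days ago vs limit 60 → met
5. condition 'flies beyond visual line of sight' does not hold → requirement n/a → met
6. pre-flight checklist absent → not met
7. maintenance log present → met
8. airframe inspection 40 days ago vs limit 30 → not met
9. condition 'flies at night' does not hold → requirement n/a → met
10. flight-log audit 80 days ago vs limit 90 → met
Not met: 6, 8

6, 8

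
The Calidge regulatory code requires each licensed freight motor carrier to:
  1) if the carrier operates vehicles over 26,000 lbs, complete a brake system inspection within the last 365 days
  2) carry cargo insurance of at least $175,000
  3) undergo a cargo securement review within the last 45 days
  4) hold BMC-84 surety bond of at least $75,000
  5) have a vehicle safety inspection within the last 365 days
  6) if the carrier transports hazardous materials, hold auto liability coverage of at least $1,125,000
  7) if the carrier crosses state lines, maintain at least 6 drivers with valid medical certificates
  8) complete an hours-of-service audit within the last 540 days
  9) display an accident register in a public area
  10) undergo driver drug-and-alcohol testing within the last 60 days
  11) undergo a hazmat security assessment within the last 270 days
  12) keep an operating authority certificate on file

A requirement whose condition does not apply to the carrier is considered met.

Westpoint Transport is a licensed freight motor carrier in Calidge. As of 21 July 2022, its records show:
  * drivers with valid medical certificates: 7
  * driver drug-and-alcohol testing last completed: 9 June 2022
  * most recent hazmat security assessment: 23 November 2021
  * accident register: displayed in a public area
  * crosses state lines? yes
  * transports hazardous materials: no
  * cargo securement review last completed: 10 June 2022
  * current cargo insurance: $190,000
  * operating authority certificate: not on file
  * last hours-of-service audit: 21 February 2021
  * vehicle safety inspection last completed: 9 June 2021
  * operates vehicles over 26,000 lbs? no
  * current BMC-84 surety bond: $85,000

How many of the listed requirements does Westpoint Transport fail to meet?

1. condition 'operates vehicles over 26,000 lbs' does not hold → requirement n/a → met
2. cargo insurance $190,000 ≥ $175,000 → met
3. cargo securement review 41 days ago vs limit 45 → met
4. BMC-84 surety bond $85,000 ≥ $75,000 → met
5. vehicle safety inspection 407 days ago vs limit 365 → not met
6. condition 'transports hazardous materials' does not hold → requirement n/a → met
7. condition 'crosses state lines' holds; drivers with valid medical certificates 7 ≥ 6 → met
8. hours-of-service audit 515 days ago vs limit 540 → met
9. accident register present → met
10. driver drug-and-alcohol testing 42 days ago vs limit 60 → met
11. hazmat security assessment 240 days ago vs limit 270 → met
12. operating authority certificate absent → not met
Not met: 2 of 12

2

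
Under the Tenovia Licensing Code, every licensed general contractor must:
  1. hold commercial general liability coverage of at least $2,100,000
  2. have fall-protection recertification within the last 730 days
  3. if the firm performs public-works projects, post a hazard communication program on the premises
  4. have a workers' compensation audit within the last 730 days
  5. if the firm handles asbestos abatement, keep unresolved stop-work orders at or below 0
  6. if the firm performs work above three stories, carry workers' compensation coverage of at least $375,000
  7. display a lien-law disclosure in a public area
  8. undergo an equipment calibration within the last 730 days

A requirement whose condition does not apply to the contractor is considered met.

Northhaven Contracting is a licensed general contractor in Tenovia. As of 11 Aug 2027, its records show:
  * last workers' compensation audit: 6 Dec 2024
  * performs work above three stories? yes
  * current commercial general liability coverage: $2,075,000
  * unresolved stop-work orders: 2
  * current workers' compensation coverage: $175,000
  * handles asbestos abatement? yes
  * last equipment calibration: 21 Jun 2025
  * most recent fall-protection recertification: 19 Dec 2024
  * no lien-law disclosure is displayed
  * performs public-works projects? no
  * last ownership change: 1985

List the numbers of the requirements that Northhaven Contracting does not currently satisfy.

1, 2, 4, 5, 6, 7, 8

1. commercial general liability coverage $2,075,000 < $2,100,000 → not met
2. fall-protection recertification 965 days ago vs limit 730 → not met
3. condition 'performs public-works projects' does not hold → requirement n/a → met
4. workers' compensation audit 978 days ago vs limit 730 → not met
5. condition 'handles asbestos abatement' holds; unresolved stop-work orders 2 > 0 → not met
6. condition 'performs work above three stories' holds; workers' compensation coverage $175,000 < $375,000 → not met
7. lien-law disclosure absent → not met
8. equipment calibration 781 days ago vs limit 730 → not met
Not met: 1, 2, 4, 5, 6, 7, 8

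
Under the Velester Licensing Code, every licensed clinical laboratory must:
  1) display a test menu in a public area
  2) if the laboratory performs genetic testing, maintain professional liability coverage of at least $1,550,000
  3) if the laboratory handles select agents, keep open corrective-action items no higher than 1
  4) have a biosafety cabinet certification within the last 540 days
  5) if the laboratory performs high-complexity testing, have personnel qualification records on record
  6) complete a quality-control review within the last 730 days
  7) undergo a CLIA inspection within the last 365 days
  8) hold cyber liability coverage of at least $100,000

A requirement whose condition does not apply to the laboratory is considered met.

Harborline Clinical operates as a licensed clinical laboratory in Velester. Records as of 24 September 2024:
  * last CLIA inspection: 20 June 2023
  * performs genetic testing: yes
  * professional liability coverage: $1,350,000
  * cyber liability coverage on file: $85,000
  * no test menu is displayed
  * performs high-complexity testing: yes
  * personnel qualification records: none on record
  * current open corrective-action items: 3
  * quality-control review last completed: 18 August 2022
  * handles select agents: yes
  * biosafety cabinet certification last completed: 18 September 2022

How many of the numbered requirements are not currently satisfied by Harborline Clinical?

1. test menu absent → not met
2. condition 'performs genetic testing' holds; professional liability coverage $1,350,000 < $1,550,000 → not met
3. condition 'handles select agents' holds; open corrective-action items 3 > 1 → not met
4. biosafety cabinet certification 737 days ago vs limit 540 → not met
5. condition 'performs high-complexity testing' holds; personnel qualification records absent → not met
6. quality-control review 768 days ago vs limit 730 → not met
7. CLIA inspection 462 days ago vs limit 365 → not met
8. cyber liability coverage $85,000 < $100,000 → not met
Not met: 8 of 8

8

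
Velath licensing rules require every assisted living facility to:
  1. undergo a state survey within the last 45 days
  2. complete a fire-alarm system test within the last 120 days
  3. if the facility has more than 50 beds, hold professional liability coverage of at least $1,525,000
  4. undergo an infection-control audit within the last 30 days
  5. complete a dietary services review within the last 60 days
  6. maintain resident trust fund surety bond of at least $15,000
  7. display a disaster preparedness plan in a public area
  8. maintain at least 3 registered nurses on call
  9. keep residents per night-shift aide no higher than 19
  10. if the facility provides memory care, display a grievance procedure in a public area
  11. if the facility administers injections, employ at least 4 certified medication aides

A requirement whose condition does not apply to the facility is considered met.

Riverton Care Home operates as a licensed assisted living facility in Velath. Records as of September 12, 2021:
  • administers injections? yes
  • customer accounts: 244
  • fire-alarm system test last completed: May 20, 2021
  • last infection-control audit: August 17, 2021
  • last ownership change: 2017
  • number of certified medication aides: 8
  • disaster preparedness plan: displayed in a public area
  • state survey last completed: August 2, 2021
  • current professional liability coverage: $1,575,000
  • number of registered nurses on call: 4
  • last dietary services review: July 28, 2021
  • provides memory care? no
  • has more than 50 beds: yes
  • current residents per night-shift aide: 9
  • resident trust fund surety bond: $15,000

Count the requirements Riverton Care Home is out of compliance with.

0

1. state survey 41 days ago vs limit 45 → met
2. fire-alarm system test 115 days ago vs limit 120 → met
3. condition 'has more than 50 beds' holds; professional liability coverage $1,575,000 ≥ $1,525,000 → met
4. infection-control audit 26 days ago vs limit 30 → met
5. dietary services review 46 days ago vs limit 60 → met
6. resident trust fund surety bond $15,000 ≥ $15,000 → met
7. disaster preparedness plan present → met
8. registered nurses on call 4 ≥ 3 → met
9. residents per night-shift aide 9 ≤ 19 → met
10. condition 'provides memory care' does not hold → requirement n/a → met
11. condition 'administers injections' holds; certified medication aides 8 ≥ 4 → met
Not met: 0 of 11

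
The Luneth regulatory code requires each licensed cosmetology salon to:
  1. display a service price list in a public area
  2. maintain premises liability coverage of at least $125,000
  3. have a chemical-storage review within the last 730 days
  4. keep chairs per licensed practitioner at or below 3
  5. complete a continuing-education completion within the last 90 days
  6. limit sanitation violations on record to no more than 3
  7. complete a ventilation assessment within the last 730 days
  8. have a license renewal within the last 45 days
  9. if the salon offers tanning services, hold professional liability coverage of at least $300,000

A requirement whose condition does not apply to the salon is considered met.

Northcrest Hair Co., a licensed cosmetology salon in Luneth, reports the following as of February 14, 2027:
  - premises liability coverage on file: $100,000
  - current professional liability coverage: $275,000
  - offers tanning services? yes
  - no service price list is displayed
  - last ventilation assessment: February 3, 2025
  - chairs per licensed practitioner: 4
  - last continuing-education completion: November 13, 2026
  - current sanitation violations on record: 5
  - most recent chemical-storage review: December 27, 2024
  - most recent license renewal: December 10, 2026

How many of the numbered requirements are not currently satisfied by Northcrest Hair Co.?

9

1. service price list absent → not met
2. premises liability coverage $100,000 < $125,000 → not met
3. chemical-storage review 779 days ago vs limit 730 → not met
4. chairs per licensed practitioner 4 > 3 → not met
5. continuing-education completion 93 days ago vs limit 90 → not met
6. sanitation violations on record 5 > 3 → not met
7. ventilation assessment 741 days ago vs limit 730 → not met
8. license renewal 66 days ago vs limit 45 → not met
9. condition 'offers tanning services' holds; professional liability coverage $275,000 < $300,000 → not met
Not met: 9 of 9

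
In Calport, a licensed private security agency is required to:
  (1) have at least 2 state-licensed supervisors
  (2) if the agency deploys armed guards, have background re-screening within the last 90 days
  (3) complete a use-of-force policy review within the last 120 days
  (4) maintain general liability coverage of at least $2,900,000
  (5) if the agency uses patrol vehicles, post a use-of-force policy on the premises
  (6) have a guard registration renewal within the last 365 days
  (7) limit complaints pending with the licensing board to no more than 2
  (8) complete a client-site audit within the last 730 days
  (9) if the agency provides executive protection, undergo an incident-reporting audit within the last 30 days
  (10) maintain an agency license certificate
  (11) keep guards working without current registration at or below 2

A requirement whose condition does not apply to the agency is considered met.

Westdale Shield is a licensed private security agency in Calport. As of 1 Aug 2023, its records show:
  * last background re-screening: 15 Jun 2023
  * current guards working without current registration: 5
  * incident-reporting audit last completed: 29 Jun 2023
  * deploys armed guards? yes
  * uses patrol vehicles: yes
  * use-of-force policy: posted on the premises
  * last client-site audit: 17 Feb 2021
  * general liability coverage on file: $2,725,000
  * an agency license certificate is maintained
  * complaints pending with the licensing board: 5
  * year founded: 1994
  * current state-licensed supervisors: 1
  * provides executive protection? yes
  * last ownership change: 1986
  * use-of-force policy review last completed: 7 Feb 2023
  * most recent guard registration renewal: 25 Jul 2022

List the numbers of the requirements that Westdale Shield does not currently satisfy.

1, 3, 4, 6, 7, 8, 9, 11

1. state-licensed supervisors 1 < 2 → not met
2. condition 'deploys armed guards' holds; background re-screening 47 days ago vs limit 90 → met
3. use-of-force policy review 175 days ago vs limit 120 → not met
4. general liability coverage $2,725,000 < $2,900,000 → not met
5. condition 'uses patrol vehicles' holds; use-of-force policy present → met
6. guard registration renewal 372 days ago vs limit 365 → not met
7. complaints pending with the licensing board 5 > 2 → not met
8. client-site audit 895 days ago vs limit 730 → not met
9. condition 'provides executive protection' holds; incident-reporting audit 33 days ago vs limit 30 → not met
10. agency license certificate present → met
11. guards working without current registration 5 > 2 → not met
Not met: 1, 3, 4, 6, 7, 8, 9, 11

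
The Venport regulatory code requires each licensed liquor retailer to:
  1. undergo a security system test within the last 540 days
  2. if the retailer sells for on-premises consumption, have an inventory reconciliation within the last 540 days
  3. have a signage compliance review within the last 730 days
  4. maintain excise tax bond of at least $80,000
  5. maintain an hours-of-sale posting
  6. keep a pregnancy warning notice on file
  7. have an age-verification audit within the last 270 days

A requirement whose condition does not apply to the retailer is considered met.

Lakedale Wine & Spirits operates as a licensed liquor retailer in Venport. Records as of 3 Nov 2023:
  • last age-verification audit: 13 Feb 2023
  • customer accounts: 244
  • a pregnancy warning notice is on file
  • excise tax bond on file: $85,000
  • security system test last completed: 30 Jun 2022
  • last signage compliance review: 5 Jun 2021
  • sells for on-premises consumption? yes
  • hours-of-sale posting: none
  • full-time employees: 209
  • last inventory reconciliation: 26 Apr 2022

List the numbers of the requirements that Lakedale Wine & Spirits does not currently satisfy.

2, 3, 5

1. security system test 491 days ago vs limit 540 → met
2. condition 'sells for on-premises consumption' holds; inventory reconciliation 556 days ago vs limit 540 → not met
3. signage compliance review 881 days ago vs limit 730 → not met
4. excise tax bond $85,000 ≥ $80,000 → met
5. hours-of-sale posting absent → not met
6. pregnancy warning notice present → met
7. age-verification audit 263 days ago vs limit 270 → met
Not met: 2, 3, 5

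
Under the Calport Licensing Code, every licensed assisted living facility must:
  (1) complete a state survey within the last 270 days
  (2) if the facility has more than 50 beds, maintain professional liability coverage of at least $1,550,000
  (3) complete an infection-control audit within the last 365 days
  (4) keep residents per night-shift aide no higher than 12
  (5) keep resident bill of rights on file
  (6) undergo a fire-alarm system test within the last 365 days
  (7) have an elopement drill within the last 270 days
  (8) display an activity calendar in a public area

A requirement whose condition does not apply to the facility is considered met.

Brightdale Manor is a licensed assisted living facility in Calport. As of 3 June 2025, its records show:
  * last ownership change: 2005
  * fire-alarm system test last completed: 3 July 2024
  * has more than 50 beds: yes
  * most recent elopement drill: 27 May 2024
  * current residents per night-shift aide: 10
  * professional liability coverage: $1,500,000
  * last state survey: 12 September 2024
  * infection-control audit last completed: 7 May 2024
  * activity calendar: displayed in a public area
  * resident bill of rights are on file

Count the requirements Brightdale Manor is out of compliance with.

1. state survey 264 days ago vs limit 270 → met
2. condition 'has more than 50 beds' holds; professional liability coverage $1,500,000 < $1,550,000 → not met
3. infection-control audit 392 days ago vs limit 365 → not met
4. residents per night-shift aide 10 ≤ 12 → met
5. resident bill of rights present → met
6. fire-alarm system test 335 days ago vs limit 365 → met
7. elopement drill 372 days ago vs limit 270 → not met
8. activity calendar present → met
Not met: 3 of 8

3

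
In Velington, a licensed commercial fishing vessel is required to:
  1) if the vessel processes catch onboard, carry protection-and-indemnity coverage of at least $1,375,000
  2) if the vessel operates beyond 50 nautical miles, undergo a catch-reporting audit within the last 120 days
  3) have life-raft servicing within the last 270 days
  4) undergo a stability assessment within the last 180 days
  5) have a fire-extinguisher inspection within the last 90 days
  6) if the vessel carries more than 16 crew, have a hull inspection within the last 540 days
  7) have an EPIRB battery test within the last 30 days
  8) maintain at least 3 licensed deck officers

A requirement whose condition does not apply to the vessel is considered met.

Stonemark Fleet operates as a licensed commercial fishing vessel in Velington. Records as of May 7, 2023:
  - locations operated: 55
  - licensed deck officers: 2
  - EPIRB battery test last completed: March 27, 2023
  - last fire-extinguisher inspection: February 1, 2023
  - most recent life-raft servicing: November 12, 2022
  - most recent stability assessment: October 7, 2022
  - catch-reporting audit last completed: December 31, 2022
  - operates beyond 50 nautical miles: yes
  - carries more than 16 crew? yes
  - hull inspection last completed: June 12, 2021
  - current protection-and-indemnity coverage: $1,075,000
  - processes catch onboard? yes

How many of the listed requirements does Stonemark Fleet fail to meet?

7

1. condition 'processes catch onboard' holds; protection-and-indemnity coverage $1,075,000 < $1,375,000 → not met
2. condition 'operates beyond 50 nautical miles' holds; catch-reporting audit 127 days ago vs limit 120 → not met
3. life-raft servicing 176 days ago vs limit 270 → met
4. stability assessment 212 days ago vs limit 180 → not met
5. fire-extinguisher inspection 95 days ago vs limit 90 → not met
6. condition 'carries more than 16 crew' holds; hull inspection 694 days ago vs limit 540 → not met
7. EPIRB battery test 41 days ago vs limit 30 → not met
8. licensed deck officers 2 < 3 → not met
Not met: 7 of 8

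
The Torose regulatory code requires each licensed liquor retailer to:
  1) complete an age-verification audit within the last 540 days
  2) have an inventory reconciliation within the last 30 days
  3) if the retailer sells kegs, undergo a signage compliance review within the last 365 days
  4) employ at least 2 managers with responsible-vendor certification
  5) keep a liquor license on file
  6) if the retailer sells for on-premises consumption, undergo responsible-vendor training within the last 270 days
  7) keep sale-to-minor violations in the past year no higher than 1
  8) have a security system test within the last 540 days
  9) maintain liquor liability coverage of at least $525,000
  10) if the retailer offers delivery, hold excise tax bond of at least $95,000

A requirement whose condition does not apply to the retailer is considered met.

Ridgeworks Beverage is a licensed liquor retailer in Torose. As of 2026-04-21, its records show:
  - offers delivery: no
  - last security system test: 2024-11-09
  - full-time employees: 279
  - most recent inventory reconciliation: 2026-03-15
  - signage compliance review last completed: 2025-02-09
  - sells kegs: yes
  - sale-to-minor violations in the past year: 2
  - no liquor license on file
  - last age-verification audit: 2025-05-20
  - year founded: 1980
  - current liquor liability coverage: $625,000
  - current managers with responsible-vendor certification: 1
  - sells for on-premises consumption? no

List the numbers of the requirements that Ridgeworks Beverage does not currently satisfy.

2, 3, 4, 5, 7

1. age-verification audit 336 days ago vs limit 540 → met
2. inventory reconciliation 37 days ago vs limit 30 → not met
3. condition 'sells kegs' holds; signage compliance review 436 days ago vs limit 365 → not met
4. managers with responsible-vendor certification 1 < 2 → not met
5. liquor license absent → not met
6. condition 'sells for on-premises consumption' does not hold → requirement n/a → met
7. sale-to-minor violations in the past year 2 > 1 → not met
8. security system test 528 days ago vs limit 540 → met
9. liquor liability coverage $625,000 ≥ $525,000 → met
10. condition 'offers delivery' does not hold → requirement n/a → met
Not met: 2, 3, 4, 5, 7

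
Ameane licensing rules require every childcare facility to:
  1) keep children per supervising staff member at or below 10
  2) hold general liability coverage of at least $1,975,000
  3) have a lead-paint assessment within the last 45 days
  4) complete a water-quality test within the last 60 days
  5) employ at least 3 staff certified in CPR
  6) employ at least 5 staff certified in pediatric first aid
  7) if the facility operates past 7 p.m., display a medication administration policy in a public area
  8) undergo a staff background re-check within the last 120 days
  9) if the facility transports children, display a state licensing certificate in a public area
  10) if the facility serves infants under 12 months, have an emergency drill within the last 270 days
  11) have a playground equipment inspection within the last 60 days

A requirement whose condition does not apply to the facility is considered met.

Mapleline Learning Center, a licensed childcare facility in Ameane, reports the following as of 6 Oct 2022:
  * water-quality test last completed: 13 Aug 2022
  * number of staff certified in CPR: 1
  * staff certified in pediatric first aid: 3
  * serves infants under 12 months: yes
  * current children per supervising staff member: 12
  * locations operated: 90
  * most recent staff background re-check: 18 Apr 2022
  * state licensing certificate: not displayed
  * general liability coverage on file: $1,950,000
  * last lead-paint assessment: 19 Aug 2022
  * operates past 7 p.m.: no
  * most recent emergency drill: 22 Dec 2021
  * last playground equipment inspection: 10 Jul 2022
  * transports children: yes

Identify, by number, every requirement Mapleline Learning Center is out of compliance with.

1, 2, 3, 5, 6, 8, 9, 10, 11

1. children per supervising staff member 12 > 10 → not met
2. general liability coverage $1,950,000 < $1,975,000 → not met
3. lead-paint assessment 48 days ago vs limit 45 → not met
4. water-quality test 54 days ago vs limit 60 → met
5. staff certified in CPR 1 < 3 → not met
6. staff certified in pediatric first aid 3 < 5 → not met
7. condition 'operates past 7 p.m.' does not hold → requirement n/a → met
8. staff background re-check 171 days ago vs limit 120 → not met
9. condition 'transports children' holds; state licensing certificate absent → not met
10. condition 'serves infants under 12 months' holds; emergency drill 288 days ago vs limit 270 → not met
11. playground equipment inspection 88 days ago vs limit 60 → not met
Not met: 1, 2, 3, 5, 6, 8, 9, 10, 11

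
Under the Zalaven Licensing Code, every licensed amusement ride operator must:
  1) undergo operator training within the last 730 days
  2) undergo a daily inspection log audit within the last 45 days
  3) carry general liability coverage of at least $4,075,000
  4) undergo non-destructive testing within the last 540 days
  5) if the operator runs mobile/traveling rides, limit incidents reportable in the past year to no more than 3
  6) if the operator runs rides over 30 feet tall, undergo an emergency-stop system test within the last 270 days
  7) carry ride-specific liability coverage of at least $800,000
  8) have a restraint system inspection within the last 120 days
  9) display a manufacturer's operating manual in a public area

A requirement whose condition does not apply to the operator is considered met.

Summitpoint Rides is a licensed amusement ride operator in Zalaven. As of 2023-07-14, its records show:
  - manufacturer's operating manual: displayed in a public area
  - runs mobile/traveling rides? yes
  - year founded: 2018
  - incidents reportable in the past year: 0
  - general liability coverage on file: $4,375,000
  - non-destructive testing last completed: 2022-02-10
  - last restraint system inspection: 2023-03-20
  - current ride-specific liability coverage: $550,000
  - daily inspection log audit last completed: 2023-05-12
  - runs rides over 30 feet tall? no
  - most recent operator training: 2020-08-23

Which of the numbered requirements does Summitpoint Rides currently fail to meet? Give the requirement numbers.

1, 2, 7

1. operator training 1055 days ago vs limit 730 → not met
2. daily inspection log audit 63 days ago vs limit 45 → not met
3. general liability coverage $4,375,000 ≥ $4,075,000 → met
4. non-destructive testing 519 days ago vs limit 540 → met
5. condition 'runs mobile/traveling rides' holds; incidents reportable in the past year 0 ≤ 3 → met
6. condition 'runs rides over 30 feet tall' does not hold → requirement n/a → met
7. ride-specific liability coverage $550,000 < $800,000 → not met
8. restraint system inspection 116 days ago vs limit 120 → met
9. manufacturer's operating manual present → met
Not met: 1, 2, 7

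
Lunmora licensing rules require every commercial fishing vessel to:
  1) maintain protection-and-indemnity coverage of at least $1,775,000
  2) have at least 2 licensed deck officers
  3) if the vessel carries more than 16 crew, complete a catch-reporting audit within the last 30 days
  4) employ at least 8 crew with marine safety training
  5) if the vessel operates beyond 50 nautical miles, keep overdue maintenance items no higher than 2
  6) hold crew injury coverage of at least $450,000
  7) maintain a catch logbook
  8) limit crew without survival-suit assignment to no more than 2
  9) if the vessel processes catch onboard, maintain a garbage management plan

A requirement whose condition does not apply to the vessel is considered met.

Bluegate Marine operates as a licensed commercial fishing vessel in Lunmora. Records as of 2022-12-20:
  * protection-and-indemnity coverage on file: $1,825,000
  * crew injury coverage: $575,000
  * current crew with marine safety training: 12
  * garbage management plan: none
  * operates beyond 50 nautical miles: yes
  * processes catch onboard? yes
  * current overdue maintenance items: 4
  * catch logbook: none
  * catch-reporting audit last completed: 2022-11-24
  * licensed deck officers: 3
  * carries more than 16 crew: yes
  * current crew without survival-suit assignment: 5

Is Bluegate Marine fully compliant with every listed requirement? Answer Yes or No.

No

1. protection-and-indemnity coverage $1,825,000 ≥ $1,775,000 → met
2. licensed deck officers 3 ≥ 2 → met
3. condition 'carries more than 16 crew' holds; catch-reporting audit 26 days ago vs limit 30 → met
4. crew with marine safety training 12 ≥ 8 → met
5. condition 'operates beyond 50 nautical miles' holds; overdue maintenance items 4 > 2 → not met
6. crew injury coverage $575,000 ≥ $450,000 → met
7. catch logbook absent → not met
8. crew without survival-suit assignment 5 > 2 → not met
9. condition 'processes catch onboard' holds; garbage management plan absent → not met
Not met: 5, 7, 8, 9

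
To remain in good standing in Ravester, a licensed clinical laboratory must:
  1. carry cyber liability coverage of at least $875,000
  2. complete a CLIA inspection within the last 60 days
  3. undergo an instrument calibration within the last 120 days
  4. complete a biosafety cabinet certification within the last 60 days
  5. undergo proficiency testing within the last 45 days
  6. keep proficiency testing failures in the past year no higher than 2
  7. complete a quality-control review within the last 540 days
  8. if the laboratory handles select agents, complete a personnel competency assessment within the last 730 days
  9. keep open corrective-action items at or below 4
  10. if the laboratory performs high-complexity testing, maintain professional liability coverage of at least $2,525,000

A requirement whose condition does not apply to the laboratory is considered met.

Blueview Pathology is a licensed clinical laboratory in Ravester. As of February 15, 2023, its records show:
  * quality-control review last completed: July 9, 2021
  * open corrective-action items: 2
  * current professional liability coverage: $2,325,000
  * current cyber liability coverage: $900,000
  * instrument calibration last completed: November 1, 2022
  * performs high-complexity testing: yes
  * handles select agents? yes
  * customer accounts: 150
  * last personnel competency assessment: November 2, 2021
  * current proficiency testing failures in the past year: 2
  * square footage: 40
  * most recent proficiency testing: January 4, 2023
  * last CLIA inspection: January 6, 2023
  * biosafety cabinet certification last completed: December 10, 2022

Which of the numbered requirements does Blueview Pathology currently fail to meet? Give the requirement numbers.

1. cyber liability coverage $900,000 ≥ $875,000 → met
2. CLIA inspection 40 days ago vs limit 60 → met
3. instrument calibration 106 days ago vs limit 120 → met
4. biosafety cabinet certification 67 days ago vs limit 60 → not met
5. proficiency testing 42 days ago vs limit 45 → met
6. proficiency testing failures in the past year 2 ≤ 2 → met
7. quality-control review 586 days ago vs limit 540 → not met
8. condition 'handles select agents' holds; personnel competency assessment 470 days ago vs limit 730 → met
9. open corrective-action items 2 ≤ 4 → met
10. condition 'performs high-complexity testing' holds; professional liability coverage $2,325,000 < $2,525,000 → not met
Not met: 4, 7, 10

4, 7, 10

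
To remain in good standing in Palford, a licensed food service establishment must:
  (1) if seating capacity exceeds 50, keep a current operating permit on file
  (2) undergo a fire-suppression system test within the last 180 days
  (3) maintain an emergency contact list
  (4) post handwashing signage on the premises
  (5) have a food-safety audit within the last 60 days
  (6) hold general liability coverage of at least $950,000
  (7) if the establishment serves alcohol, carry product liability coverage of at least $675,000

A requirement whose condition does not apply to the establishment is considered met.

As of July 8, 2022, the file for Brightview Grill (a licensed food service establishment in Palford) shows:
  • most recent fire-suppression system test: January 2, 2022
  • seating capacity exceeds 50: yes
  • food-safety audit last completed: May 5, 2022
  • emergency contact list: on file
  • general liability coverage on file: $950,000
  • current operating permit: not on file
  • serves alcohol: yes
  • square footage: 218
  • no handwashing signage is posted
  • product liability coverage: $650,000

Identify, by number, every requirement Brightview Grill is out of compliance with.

1. condition 'seating capacity exceeds 50' holds; current operating permit absent → not met
2. fire-suppression system test 187 days ago vs limit 180 → not met
3. emergency contact list present → met
4. handwashing signage absent → not met
5. food-safety audit 64 days ago vs limit 60 → not met
6. general liability coverage $950,000 ≥ $950,000 → met
7. condition 'serves alcohol' holds; product liability coverage $650,000 < $675,000 → not met
Not met: 1, 2, 4, 5, 7

1, 2, 4, 5, 7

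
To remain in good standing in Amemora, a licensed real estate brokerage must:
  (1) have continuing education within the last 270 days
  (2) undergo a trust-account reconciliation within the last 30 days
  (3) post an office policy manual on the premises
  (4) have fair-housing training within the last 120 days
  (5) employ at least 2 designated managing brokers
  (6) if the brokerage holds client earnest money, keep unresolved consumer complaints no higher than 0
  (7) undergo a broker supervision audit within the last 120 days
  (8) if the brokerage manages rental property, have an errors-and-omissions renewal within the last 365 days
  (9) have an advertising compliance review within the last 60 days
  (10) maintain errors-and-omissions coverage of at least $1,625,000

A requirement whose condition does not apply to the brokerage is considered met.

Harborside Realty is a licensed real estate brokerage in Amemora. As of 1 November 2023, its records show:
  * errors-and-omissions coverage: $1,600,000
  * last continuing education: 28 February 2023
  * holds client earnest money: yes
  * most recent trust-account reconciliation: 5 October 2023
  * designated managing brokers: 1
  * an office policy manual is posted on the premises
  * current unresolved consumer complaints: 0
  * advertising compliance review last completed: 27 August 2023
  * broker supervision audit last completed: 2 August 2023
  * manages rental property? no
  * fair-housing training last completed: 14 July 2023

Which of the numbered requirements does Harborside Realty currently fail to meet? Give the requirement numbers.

5, 9, 10

1. continuing education 246 days ago vs limit 270 → met
2. trust-account reconciliation 27 days ago vs limit 30 → met
3. office policy manual present → met
4. fair-housing training 110 days ago vs limit 120 → met
5. designated managing brokers 1 < 2 → not met
6. condition 'holds client earnest money' holds; unresolved consumer complaints 0 ≤ 0 → met
7. broker supervision audit 91 days ago vs limit 120 → met
8. condition 'manages rental property' does not hold → requirement n/a → met
9. advertising compliance review 66 days ago vs limit 60 → not met
10. errors-and-omissions coverage $1,600,000 < $1,625,000 → not met
Not met: 5, 9, 10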